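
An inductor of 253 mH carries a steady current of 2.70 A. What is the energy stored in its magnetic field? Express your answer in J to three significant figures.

Stored magnetic energy: U = ½LI².
U = ½(0.253 H)(2.70 A)² = 0.9222 J.

U ≈ 0.922 J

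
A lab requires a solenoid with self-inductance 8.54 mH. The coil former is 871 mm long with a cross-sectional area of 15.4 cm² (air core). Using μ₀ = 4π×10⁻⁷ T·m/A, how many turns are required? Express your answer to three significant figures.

A = 15.4 cm² = 1.540×10^-3 m².
From L = μ₀N²A/ℓ, N = √(Lℓ / (μ₀A)).
N = √[(8.540×10^-3)(0.871) / ((4π×10⁻⁷)×1.540×10^-3)] = √(3.844×10^6) ≈ 1960.5.

N ≈ 1960 turns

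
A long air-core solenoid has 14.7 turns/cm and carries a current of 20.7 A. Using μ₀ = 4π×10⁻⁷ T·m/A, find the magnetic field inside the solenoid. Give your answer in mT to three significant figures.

Inside a long solenoid, B = μ₀nI.
B = (4π×10⁻⁷)(1.470×10^3 m⁻¹)(20.7 A) = 3.824×10^-2 T.

B ≈ 38.2 mT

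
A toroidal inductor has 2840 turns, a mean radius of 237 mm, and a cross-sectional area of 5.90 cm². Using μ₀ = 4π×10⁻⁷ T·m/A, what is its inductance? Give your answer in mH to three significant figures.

L ≈ 4.02 mH

For a thin toroid, L = μ₀N²A/(2πR).
L = (4π×10⁻⁷)(2840)²(5.900×10^-4) / (2π×0.237 m) = 4.016×10^-3 H.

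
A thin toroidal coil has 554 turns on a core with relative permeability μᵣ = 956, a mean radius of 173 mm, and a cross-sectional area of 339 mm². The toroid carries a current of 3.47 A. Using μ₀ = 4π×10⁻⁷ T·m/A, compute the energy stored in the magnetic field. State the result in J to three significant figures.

U ≈ 0.692 J

L = μ₀μᵣN²A/(2πR) = (4π×10⁻⁷)(956)(554)²(3.390×10^-4)/(2π×0.173) = 0.115 H.
U = ½LI² = ½(0.115)(3.47)² = 0.6923 J.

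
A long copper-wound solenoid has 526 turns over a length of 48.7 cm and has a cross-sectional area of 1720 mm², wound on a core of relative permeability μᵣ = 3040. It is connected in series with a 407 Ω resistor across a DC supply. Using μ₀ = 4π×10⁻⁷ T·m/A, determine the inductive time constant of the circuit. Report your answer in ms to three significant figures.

A = 1720 mm² = 1.720×10^-3 m².
L = μ₀μᵣN²A/ℓ = (4π×10⁻⁷)(3040)(526)²(1.720×10^-3)/(0.487) = 3.733 H.
τ = L/R = (3.733)/(407) = 9.172×10^-3 s.

τ ≈ 9.17 ms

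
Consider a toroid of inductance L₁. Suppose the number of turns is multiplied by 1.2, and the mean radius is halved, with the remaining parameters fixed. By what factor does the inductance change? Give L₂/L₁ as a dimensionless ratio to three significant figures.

L₂/L₁ = 2.88

For a toroid, L ∝ μᵣN²A/R.
L₂/L₁ = (1.2)^2 × (0.5)^-1 = 2.88.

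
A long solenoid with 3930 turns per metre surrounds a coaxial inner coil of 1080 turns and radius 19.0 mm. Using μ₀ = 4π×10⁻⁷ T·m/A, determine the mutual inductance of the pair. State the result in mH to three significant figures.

M ≈ 6.05 mH

The outer solenoid produces a uniform field B₁ = μ₀n₁I₁ across the inner coil,
so the flux linkage is N₂Φ = N₂B₁A₂ = μ₀n₁N₂A₂·I₁, giving M = μ₀n₁N₂A₂.
A₂ = πr² = π(1.900×10^-2 m)² = 1.134×10^-3 m².
M = (4π×10⁻⁷)(3930)(1080)(1.134×10^-3) = 6.049×10^-3 H.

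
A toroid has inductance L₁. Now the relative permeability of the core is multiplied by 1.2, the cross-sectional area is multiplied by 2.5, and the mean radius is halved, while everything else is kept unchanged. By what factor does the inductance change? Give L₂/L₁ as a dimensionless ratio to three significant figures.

L₂/L₁ = 6.00

For a toroid, L ∝ μᵣN²A/R.
L₂/L₁ = (1.2) × (2.5) × (0.5)^-1 = 6.00.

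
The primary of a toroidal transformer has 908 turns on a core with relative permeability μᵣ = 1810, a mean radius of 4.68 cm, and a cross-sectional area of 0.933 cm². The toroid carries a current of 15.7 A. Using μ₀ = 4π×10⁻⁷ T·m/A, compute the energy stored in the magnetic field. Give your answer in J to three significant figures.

L = μ₀μᵣN²A/(2πR) = (4π×10⁻⁷)(1810)(908)²(9.330×10^-5)/(2π×4.680×10^-2) = 0.595 H.
U = ½LI² = ½(0.595)(15.7)² = 73.33 J.

U ≈ 73.3 J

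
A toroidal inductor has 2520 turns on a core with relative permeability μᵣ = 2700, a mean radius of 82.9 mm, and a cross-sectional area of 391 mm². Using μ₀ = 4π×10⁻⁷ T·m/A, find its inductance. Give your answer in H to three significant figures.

For a thin toroid, L = μ₀μᵣN²A/(2πR).
L = (4π×10⁻⁷)(2700)(2520)²(3.910×10^-4) / (2π×8.290×10^-2 m) = 16.17 H.

L ≈ 16.2 H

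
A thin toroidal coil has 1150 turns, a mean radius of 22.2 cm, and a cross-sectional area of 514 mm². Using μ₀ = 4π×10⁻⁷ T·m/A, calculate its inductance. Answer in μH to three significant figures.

L ≈ 612 μH

For a thin toroid, L = μ₀N²A/(2πR).
L = (4π×10⁻⁷)(1150)²(5.140×10^-4) / (2π×0.222 m) = 6.124×10^-4 H.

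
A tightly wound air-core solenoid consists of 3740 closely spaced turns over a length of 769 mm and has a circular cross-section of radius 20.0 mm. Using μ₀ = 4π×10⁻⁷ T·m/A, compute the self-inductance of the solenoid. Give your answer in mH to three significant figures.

A = πr² = π(2.000×10^-2 m)² = 1.257×10^-3 m².
For a long solenoid, L = μ₀N²A/ℓ.
L = (4π×10⁻⁷)(3740)²(1.257×10^-3)/(0.769 m) = 2.872×10^-2 H.

L ≈ 28.7 mH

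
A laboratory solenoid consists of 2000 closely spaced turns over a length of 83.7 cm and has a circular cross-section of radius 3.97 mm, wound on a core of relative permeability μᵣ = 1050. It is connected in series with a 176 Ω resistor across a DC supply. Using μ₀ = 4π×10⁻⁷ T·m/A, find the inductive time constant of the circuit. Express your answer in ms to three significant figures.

τ ≈ 1.77 ms

A = πr² = π(3.970×10^-3 m)² = 4.951×10^-5 m².
L = μ₀μᵣN²A/ℓ = (4π×10⁻⁷)(1050)(2000)²(4.951×10^-5)/(0.837) = 0.3122 H.
τ = L/R = (0.3122)/(176) = 1.774×10^-3 s.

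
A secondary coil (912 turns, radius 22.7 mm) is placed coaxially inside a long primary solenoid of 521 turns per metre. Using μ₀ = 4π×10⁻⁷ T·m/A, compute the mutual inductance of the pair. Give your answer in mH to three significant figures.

The outer solenoid produces a uniform field B₁ = μ₀n₁I₁ across the inner coil,
so the flux linkage is N₂Φ = N₂B₁A₂ = μ₀n₁N₂A₂·I₁, giving M = μ₀n₁N₂A₂.
A₂ = πr² = π(2.270×10^-2 m)² = 1.619×10^-3 m².
M = (4π×10⁻⁷)(521)(912)(1.619×10^-3) = 9.666×10^-4 H.

M ≈ 0.967 mH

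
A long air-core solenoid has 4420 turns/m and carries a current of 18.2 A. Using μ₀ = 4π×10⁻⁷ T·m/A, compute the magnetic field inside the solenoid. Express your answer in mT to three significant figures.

Inside a long solenoid, B = μ₀nI.
B = (4π×10⁻⁷)(4.420×10^3 m⁻¹)(18.2 A) = 0.1011 T.

B ≈ 101 mT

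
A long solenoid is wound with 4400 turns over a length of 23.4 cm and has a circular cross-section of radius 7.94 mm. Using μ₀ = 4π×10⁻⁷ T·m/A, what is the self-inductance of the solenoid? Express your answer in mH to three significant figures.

L ≈ 20.6 mH

A = πr² = π(7.940×10^-3 m)² = 1.981×10^-4 m².
For a long solenoid, L = μ₀N²A/ℓ.
L = (4π×10⁻⁷)(4400)²(1.981×10^-4)/(0.234 m) = 2.059×10^-2 H.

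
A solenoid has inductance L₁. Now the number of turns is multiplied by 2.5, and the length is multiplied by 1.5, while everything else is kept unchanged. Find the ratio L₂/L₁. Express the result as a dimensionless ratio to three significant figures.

For a solenoid, L ∝ μᵣN²A/ℓ.
L₂/L₁ = (2.5)^2 × (1.5)^-1 = 4.17.

L₂/L₁ = 4.17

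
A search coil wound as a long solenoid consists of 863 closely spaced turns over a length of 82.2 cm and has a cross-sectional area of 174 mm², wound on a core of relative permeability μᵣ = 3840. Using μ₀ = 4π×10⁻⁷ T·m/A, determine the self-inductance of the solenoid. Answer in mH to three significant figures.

A = 174 mm² = 1.740×10^-4 m².
For a long solenoid, L = μ₀μᵣN²A/ℓ.
L = (4π×10⁻⁷)(3840)(863)²(1.740×10^-4)/(0.822 m) = 0.7607 H.

L ≈ 761 mH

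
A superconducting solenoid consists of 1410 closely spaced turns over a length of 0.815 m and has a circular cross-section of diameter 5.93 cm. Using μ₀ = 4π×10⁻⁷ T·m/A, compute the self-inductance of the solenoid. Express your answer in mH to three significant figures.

A = π(d/2)² = π(2.965×10^-2 m)² = 2.762×10^-3 m².
For a long solenoid, L = μ₀N²A/ℓ.
L = (4π×10⁻⁷)(1410)²(2.762×10^-3)/(0.815 m) = 8.466×10^-3 H.

L ≈ 8.47 mH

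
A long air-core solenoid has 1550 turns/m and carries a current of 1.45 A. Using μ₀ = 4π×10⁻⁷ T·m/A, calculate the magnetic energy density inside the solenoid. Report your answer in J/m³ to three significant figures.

B = μ₀nI = (4π×10⁻⁷)(1.550×10^3)(1.45) = 2.824×10^-3 T.
u = B²/(2μ₀) = (2.824×10^-3)²/(2×4π×10⁻⁷) = 3.174 J/m³.

u ≈ 3.17 J/m³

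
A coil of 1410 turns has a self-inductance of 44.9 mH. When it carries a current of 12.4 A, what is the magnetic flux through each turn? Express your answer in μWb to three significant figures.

From L = NΦ_B/I, the flux per turn is Φ_B = LI/N.
Φ_B = (4.490×10^-2 H)(12.4 A)/1410 = 3.949×10^-4 Wb.

Φ_B ≈ 395 μWb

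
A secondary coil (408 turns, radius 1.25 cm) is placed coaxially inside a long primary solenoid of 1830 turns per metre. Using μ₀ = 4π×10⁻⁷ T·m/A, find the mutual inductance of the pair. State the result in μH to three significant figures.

The outer solenoid produces a uniform field B₁ = μ₀n₁I₁ across the inner coil,
so the flux linkage is N₂Φ = N₂B₁A₂ = μ₀n₁N₂A₂·I₁, giving M = μ₀n₁N₂A₂.
A₂ = πr² = π(1.250×10^-2 m)² = 4.909×10^-4 m².
M = (4π×10⁻⁷)(1830)(408)(4.909×10^-4) = 4.606×10^-4 H.

M ≈ 461 μH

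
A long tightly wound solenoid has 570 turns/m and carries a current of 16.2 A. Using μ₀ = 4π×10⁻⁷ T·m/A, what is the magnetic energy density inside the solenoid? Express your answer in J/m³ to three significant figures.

u ≈ 53.6 J/m³

B = μ₀nI = (4π×10⁻⁷)(570)(16.2) = 1.160×10^-2 T.
u = B²/(2μ₀) = (1.160×10^-2)²/(2×4π×10⁻⁷) = 53.57 J/m³.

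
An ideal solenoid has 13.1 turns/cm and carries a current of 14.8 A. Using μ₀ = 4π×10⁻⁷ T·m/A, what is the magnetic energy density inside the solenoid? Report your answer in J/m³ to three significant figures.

B = μ₀nI = (4π×10⁻⁷)(1.310×10^3)(14.8) = 2.436×10^-2 T.
u = B²/(2μ₀) = (2.436×10^-2)²/(2×4π×10⁻⁷) = 236.2 J/m³.

u ≈ 236 J/m³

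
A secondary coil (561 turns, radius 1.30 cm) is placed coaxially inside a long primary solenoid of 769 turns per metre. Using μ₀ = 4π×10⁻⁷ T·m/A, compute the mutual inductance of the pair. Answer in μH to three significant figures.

M ≈ 288 μH

The outer solenoid produces a uniform field B₁ = μ₀n₁I₁ across the inner coil,
so the flux linkage is N₂Φ = N₂B₁A₂ = μ₀n₁N₂A₂·I₁, giving M = μ₀n₁N₂A₂.
A₂ = πr² = π(1.300×10^-2 m)² = 5.309×10^-4 m².
M = (4π×10⁻⁷)(769)(561)(5.309×10^-4) = 2.878×10^-4 H.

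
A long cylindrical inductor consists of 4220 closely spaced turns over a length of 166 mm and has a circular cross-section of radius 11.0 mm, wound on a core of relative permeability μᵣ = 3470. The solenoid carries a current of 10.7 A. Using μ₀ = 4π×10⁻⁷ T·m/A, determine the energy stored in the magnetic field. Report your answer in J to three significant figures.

A = πr² = π(1.100×10^-2 m)² = 3.801×10^-4 m².
L = μ₀μᵣN²A/ℓ = (4π×10⁻⁷)(3470)(4220)²(3.801×10^-4)/(0.166) = 177.8 H.
U = ½LI² = ½(177.8)(10.7)² = 1.018×10^4 J.

U ≈ 10200 J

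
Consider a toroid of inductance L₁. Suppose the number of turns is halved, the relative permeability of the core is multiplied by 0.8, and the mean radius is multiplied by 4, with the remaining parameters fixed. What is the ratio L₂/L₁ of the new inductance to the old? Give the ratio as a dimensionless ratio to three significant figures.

For a toroid, L ∝ μᵣN²A/R.
L₂/L₁ = (0.5)^2 × (0.8) × (4)^-1 = 0.0500.

L₂/L₁ = 0.0500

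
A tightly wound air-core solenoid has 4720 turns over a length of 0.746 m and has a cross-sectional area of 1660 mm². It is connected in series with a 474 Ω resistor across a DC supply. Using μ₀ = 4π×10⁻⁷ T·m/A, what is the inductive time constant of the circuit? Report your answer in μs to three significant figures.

τ ≈ 131 μs

A = 1660 mm² = 1.660×10^-3 m².
L = μ₀N²A/ℓ = (4π×10⁻⁷)(4720)²(1.660×10^-3)/(0.746) = 6.230×10^-2 H.
τ = L/R = (6.230×10^-2)/(474) = 1.314×10^-4 s.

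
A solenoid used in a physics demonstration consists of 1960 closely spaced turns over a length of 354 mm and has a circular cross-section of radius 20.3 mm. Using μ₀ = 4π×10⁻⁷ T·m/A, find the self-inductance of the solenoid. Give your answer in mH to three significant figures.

A = πr² = π(2.030×10^-2 m)² = 1.2946×10^-3 m².
For a long solenoid, L = μ₀N²A/ℓ.
L = (4π×10⁻⁷)(1960)²(1.2946×10^-3)/(0.354 m) = 1.765×10^-2 H.

L ≈ 17.7 mH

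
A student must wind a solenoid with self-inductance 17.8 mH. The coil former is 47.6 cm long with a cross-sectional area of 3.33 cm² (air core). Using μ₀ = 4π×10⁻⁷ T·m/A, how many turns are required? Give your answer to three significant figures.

A = 3.33 cm² = 3.330×10^-4 m².
From L = μ₀N²A/ℓ, N = √(Lℓ / (μ₀A)).
N = √[(1.780×10^-2)(0.476) / ((4π×10⁻⁷)×3.330×10^-4)] = √(2.0248×10^7) ≈ 4499.7.

N ≈ 4500 turns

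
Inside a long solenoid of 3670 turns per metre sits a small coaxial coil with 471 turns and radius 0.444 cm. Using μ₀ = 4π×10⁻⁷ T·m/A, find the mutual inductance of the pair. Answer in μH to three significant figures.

The outer solenoid produces a uniform field B₁ = μ₀n₁I₁ across the inner coil,
so the flux linkage is N₂Φ = N₂B₁A₂ = μ₀n₁N₂A₂·I₁, giving M = μ₀n₁N₂A₂.
A₂ = πr² = π(4.440×10^-3 m)² = 6.193×10^-5 m².
M = (4π×10⁻⁷)(3670)(471)(6.193×10^-5) = 1.345×10^-4 H.

M ≈ 135 μH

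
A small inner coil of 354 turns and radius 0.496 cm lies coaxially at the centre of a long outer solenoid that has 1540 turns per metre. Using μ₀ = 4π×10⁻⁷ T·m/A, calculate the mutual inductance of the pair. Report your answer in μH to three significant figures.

M ≈ 52.9 μH

The outer solenoid produces a uniform field B₁ = μ₀n₁I₁ across the inner coil,
so the flux linkage is N₂Φ = N₂B₁A₂ = μ₀n₁N₂A₂·I₁, giving M = μ₀n₁N₂A₂.
A₂ = πr² = π(4.960×10^-3 m)² = 7.729×10^-5 m².
M = (4π×10⁻⁷)(1540)(354)(7.729×10^-5) = 5.2948×10^-5 H.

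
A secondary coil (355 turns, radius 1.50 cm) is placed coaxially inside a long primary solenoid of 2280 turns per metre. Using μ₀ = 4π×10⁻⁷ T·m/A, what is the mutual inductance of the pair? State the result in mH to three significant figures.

The outer solenoid produces a uniform field B₁ = μ₀n₁I₁ across the inner coil,
so the flux linkage is N₂Φ = N₂B₁A₂ = μ₀n₁N₂A₂·I₁, giving M = μ₀n₁N₂A₂.
A₂ = πr² = π(1.500×10^-2 m)² = 7.069×10^-4 m².
M = (4π×10⁻⁷)(2280)(355)(7.069×10^-4) = 7.190×10^-4 H.

M ≈ 0.719 mH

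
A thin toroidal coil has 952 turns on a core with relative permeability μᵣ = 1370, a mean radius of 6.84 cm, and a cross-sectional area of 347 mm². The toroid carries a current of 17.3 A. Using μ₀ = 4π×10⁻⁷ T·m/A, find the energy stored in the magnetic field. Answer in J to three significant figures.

U ≈ 189 J

L = μ₀μᵣN²A/(2πR) = (4π×10⁻⁷)(1370)(952)²(3.470×10^-4)/(2π×6.840×10^-2) = 1.26 H.
U = ½LI² = ½(1.26)(17.3)² = 188.5 J.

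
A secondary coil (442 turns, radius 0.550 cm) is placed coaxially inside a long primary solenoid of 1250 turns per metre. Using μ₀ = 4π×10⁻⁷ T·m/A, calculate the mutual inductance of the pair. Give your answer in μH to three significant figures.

The outer solenoid produces a uniform field B₁ = μ₀n₁I₁ across the inner coil,
so the flux linkage is N₂Φ = N₂B₁A₂ = μ₀n₁N₂A₂·I₁, giving M = μ₀n₁N₂A₂.
A₂ = πr² = π(5.500×10^-3 m)² = 9.503×10^-5 m².
M = (4π×10⁻⁷)(1250)(442)(9.503×10^-5) = 6.598×10^-5 H.

M ≈ 66.0 μH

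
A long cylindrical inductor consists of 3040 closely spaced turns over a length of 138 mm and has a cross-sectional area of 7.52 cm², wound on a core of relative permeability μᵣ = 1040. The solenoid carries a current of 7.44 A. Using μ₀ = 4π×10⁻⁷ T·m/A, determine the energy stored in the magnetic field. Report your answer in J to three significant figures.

U ≈ 1820 J

A = 7.52 cm² = 7.520×10^-4 m².
L = μ₀μᵣN²A/ℓ = (4π×10⁻⁷)(1040)(3040)²(7.520×10^-4)/(0.138) = 65.82 H.
U = ½LI² = ½(65.82)(7.44)² = 1.822×10^3 J.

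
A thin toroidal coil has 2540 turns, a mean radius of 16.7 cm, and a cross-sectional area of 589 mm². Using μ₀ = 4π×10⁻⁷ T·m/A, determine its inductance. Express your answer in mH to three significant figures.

L ≈ 4.55 mH

For a thin toroid, L = μ₀N²A/(2πR).
L = (4π×10⁻⁷)(2540)²(5.890×10^-4) / (2π×0.167 m) = 4.551×10^-3 H.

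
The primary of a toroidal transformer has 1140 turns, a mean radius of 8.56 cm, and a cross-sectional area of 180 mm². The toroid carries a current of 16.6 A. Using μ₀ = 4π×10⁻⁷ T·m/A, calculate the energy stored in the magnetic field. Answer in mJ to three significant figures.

L = μ₀N²A/(2πR) = (4π×10⁻⁷)(1140)²(1.800×10^-4)/(2π×8.560×10^-2) = 5.466×10^-4 H.
U = ½LI² = ½(5.466×10^-4)(16.6)² = 7.531×10^-2 J.

U ≈ 75.3 mJ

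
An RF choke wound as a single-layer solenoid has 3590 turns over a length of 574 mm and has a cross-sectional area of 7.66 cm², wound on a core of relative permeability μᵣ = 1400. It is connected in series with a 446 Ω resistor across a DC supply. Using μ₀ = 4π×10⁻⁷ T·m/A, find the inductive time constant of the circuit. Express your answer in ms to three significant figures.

A = 7.66 cm² = 7.660×10^-4 m².
L = μ₀μᵣN²A/ℓ = (4π×10⁻⁷)(1400)(3590)²(7.660×10^-4)/(0.574) = 30.26 H.
τ = L/R = (30.26)/(446) = 6.784×10^-2 s.

τ ≈ 67.8 ms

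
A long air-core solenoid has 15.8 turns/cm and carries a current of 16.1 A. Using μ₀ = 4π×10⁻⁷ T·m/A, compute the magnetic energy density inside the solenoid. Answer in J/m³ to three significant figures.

u ≈ 407 J/m³

B = μ₀nI = (4π×10⁻⁷)(1.580×10^3)(16.1) = 3.197×10^-2 T.
u = B²/(2μ₀) = (3.197×10^-2)²/(2×4π×10⁻⁷) = 406.6 J/m³.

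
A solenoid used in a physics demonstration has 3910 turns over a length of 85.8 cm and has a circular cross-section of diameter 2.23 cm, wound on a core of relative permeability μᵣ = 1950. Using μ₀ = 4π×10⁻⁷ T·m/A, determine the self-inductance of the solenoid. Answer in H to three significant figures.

A = π(d/2)² = π(1.115×10^-2 m)² = 3.906×10^-4 m².
For a long solenoid, L = μ₀μᵣN²A/ℓ.
L = (4π×10⁻⁷)(1950)(3910)²(3.906×10^-4)/(0.858 m) = 17.05 H.

L ≈ 17.1 H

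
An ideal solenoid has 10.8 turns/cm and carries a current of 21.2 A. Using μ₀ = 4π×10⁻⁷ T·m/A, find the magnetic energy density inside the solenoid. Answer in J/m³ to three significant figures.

B = μ₀nI = (4π×10⁻⁷)(1.080×10^3)(21.2) = 2.877×10^-2 T.
u = B²/(2μ₀) = (2.877×10^-2)²/(2×4π×10⁻⁷) = 329.4 J/m³.

u ≈ 329 J/m³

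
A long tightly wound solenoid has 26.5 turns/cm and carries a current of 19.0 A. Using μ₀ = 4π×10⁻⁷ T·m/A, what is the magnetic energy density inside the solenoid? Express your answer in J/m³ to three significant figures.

B = μ₀nI = (4π×10⁻⁷)(2.650×10^3)(19.0) = 6.327×10^-2 T.
u = B²/(2μ₀) = (6.327×10^-2)²/(2×4π×10⁻⁷) = 1.593×10^3 J/m³.

u ≈ 1590 J/m³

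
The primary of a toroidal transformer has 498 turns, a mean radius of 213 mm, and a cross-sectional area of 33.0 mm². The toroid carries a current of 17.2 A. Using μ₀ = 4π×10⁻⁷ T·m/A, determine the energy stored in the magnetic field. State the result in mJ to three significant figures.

U ≈ 1.14 mJ

L = μ₀N²A/(2πR) = (4π×10⁻⁷)(498)²(3.300×10^-5)/(2π×0.213) = 7.6846×10^-6 H.
U = ½LI² = ½(7.6846×10^-6)(17.2)² = 1.137×10^-3 J.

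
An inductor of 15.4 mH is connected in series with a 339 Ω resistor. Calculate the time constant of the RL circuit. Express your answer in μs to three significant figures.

τ = L/R = (1.540×10^-2 H)/(339 Ω) = 4.543×10^-5 s.

τ ≈ 45.4 μs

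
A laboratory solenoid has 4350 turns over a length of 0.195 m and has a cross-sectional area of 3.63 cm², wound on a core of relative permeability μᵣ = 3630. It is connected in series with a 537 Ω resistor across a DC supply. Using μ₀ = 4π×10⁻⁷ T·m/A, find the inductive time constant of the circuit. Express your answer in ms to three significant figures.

A = 3.63 cm² = 3.630×10^-4 m².
L = μ₀μᵣN²A/ℓ = (4π×10⁻⁷)(3630)(4350)²(3.630×10^-4)/(0.195) = 160.7 H.
τ = L/R = (160.7)/(537) = 0.2992 s.

τ ≈ 299 ms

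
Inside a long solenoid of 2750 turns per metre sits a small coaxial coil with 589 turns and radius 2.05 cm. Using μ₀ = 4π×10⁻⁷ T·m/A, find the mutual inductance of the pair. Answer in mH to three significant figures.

The outer solenoid produces a uniform field B₁ = μ₀n₁I₁ across the inner coil,
so the flux linkage is N₂Φ = N₂B₁A₂ = μ₀n₁N₂A₂·I₁, giving M = μ₀n₁N₂A₂.
A₂ = πr² = π(2.050×10^-2 m)² = 1.320×10^-3 m².
M = (4π×10⁻⁷)(2750)(589)(1.320×10^-3) = 2.687×10^-3 H.

M ≈ 2.69 mH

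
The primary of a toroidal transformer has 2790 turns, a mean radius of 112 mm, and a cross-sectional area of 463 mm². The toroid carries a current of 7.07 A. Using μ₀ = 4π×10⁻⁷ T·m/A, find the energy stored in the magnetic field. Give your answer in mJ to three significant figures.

U ≈ 161 mJ

L = μ₀N²A/(2πR) = (4π×10⁻⁷)(2790)²(4.630×10^-4)/(2π×0.112) = 6.436×10^-3 H.
U = ½LI² = ½(6.436×10^-3)(7.07)² = 0.1608 J.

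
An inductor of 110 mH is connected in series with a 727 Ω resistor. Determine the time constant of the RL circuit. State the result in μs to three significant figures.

τ = L/R = (0.11 H)/(727 Ω) = 1.513×10^-4 s.

τ ≈ 151 μs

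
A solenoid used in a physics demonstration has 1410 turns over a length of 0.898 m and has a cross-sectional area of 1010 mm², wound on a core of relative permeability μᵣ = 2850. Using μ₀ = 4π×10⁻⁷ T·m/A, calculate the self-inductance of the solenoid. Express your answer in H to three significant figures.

A = 1010 mm² = 1.010×10^-3 m².
For a long solenoid, L = μ₀μᵣN²A/ℓ.
L = (4π×10⁻⁷)(2850)(1410)²(1.010×10^-3)/(0.898 m) = 8.008 H.

L ≈ 8.01 H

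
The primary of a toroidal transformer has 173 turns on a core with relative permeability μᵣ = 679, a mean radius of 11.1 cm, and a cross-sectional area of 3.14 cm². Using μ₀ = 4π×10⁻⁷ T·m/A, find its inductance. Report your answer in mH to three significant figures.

L ≈ 11.5 mH

For a thin toroid, L = μ₀μᵣN²A/(2πR).
L = (4π×10⁻⁷)(679)(173)²(3.140×10^-4) / (2π×0.111 m) = 1.150×10^-2 H.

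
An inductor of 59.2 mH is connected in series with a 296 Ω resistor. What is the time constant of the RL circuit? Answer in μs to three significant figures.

τ = L/R = (5.920×10^-2 H)/(296 Ω) = 2.000×10^-4 s.

τ ≈ 200 μs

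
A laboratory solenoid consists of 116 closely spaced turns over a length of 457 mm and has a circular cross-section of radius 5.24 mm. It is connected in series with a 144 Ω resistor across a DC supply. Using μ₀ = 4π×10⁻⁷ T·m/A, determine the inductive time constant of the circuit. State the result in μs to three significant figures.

τ ≈ 0.0222 μs

A = πr² = π(5.240×10^-3 m)² = 8.626×10^-5 m².
L = μ₀N²A/ℓ = (4π×10⁻⁷)(116)²(8.626×10^-5)/(0.457) = 3.192×10^-6 H.
τ = L/R = (3.192×10^-6)/(144) = 2.216×10^-8 s.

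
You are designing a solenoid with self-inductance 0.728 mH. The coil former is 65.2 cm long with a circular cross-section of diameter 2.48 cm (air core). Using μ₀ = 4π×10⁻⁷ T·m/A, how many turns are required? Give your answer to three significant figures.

N ≈ 884 turns

A = π(d/2)² = π(1.240×10^-2 m)² = 4.831×10^-4 m².
From L = μ₀N²A/ℓ, N = √(Lℓ / (μ₀A)).
N = √[(7.280×10^-4)(0.652) / ((4π×10⁻⁷)×4.831×10^-4)] = √(7.819×10^5) ≈ 884.3.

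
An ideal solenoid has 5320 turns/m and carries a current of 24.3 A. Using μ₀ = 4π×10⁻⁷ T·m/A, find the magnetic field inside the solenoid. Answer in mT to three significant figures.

B ≈ 162 mT

Inside a long solenoid, B = μ₀nI.
B = (4π×10⁻⁷)(5.320×10^3 m⁻¹)(24.3 A) = 0.16245 T.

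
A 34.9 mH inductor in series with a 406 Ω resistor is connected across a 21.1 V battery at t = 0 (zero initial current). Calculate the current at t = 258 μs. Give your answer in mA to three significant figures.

I ≈ 49.4 mA

τ = L/R = 3.490×10^-2/406 = 8.596×10^-5 s; final current I_∞ = ε/R = 21.1/406 = 5.197×10^-2 A.
I(t) = I_∞(1 − e^(−t/τ)) with t/τ = 3.001.
I = (5.197×10^-2)(1 − e^(−3.001)) = 4.939×10^-2 A.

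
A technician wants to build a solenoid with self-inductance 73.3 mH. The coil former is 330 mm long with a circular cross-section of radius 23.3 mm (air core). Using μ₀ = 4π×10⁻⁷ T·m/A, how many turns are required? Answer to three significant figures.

N ≈ 3360 turns

A = πr² = π(2.330×10^-2 m)² = 1.706×10^-3 m².
From L = μ₀N²A/ℓ, N = √(Lℓ / (μ₀A)).
N = √[(7.330×10^-2)(0.33) / ((4π×10⁻⁷)×1.706×10^-3)] = √(1.129×10^7) ≈ 3359.5.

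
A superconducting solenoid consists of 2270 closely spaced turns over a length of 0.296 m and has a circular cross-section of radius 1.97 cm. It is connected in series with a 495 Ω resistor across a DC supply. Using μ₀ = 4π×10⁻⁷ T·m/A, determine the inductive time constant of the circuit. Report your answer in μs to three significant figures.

τ ≈ 53.9 μs

A = πr² = π(1.970×10^-2 m)² = 1.219×10^-3 m².
L = μ₀N²A/ℓ = (4π×10⁻⁷)(2270)²(1.219×10^-3)/(0.296) = 2.667×10^-2 H.
τ = L/R = (2.667×10^-2)/(495) = 5.388×10^-5 s.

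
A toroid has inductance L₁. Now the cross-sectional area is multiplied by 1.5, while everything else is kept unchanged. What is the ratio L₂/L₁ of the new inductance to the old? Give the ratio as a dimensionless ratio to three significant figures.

L₂/L₁ = 1.50

For a toroid, L ∝ μᵣN²A/R.
L₂/L₁ = (1.5) = 1.50.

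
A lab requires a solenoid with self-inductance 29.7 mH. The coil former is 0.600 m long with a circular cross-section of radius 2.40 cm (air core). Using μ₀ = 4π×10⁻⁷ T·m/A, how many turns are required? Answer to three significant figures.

A = πr² = π(2.400×10^-2 m)² = 1.810×10^-3 m².
From L = μ₀N²A/ℓ, N = √(Lℓ / (μ₀A)).
N = √[(2.970×10^-2)(0.6) / ((4π×10⁻⁷)×1.810×10^-3)] = √(7.837×10^6) ≈ 2799.4.

N ≈ 2800 turns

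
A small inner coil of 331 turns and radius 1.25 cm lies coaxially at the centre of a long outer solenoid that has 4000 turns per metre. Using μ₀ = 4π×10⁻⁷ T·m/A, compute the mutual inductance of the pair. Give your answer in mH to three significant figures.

The outer solenoid produces a uniform field B₁ = μ₀n₁I₁ across the inner coil,
so the flux linkage is N₂Φ = N₂B₁A₂ = μ₀n₁N₂A₂·I₁, giving M = μ₀n₁N₂A₂.
A₂ = πr² = π(1.250×10^-2 m)² = 4.909×10^-4 m².
M = (4π×10⁻⁷)(4000)(331)(4.909×10^-4) = 8.167×10^-4 H.

M ≈ 0.817 mH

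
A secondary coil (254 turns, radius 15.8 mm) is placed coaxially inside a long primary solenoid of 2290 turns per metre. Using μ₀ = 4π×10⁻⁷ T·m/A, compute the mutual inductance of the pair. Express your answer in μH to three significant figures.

M ≈ 573 μH

The outer solenoid produces a uniform field B₁ = μ₀n₁I₁ across the inner coil,
so the flux linkage is N₂Φ = N₂B₁A₂ = μ₀n₁N₂A₂·I₁, giving M = μ₀n₁N₂A₂.
A₂ = πr² = π(1.580×10^-2 m)² = 7.843×10^-4 m².
M = (4π×10⁻⁷)(2290)(254)(7.843×10^-4) = 5.732×10^-4 H.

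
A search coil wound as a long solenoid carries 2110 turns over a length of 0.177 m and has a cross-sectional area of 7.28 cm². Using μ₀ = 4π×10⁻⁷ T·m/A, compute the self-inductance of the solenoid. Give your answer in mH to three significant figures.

A = 7.28 cm² = 7.280×10^-4 m².
For a long solenoid, L = μ₀N²A/ℓ.
L = (4π×10⁻⁷)(2110)²(7.280×10^-4)/(0.177 m) = 2.301×10^-2 H.

L ≈ 23.0 mH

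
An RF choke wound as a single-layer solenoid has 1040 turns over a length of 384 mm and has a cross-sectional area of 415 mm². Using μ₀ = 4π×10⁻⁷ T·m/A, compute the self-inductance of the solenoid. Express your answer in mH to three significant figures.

L ≈ 1.47 mH

A = 415 mm² = 4.150×10^-4 m².
For a long solenoid, L = μ₀N²A/ℓ.
L = (4π×10⁻⁷)(1040)²(4.150×10^-4)/(0.384 m) = 1.469×10^-3 H.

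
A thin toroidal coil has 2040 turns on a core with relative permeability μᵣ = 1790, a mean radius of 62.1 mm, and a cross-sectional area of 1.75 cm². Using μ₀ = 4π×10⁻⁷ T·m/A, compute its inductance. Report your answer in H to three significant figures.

L ≈ 4.20 H

For a thin toroid, L = μ₀μᵣN²A/(2πR).
L = (4π×10⁻⁷)(1790)(2040)²(1.750×10^-4) / (2π×6.210×10^-2 m) = 4.198 H.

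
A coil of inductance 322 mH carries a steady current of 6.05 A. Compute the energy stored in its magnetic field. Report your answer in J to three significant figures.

U ≈ 5.89 J

Stored magnetic energy: U = ½LI².
U = ½(0.322 H)(6.05 A)² = 5.893 J.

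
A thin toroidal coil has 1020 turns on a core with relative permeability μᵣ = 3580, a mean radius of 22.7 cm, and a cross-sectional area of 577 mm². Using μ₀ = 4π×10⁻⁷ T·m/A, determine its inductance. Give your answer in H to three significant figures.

For a thin toroid, L = μ₀μᵣN²A/(2πR).
L = (4π×10⁻⁷)(3580)(1020)²(5.770×10^-4) / (2π×0.227 m) = 1.893 H.

L ≈ 1.89 H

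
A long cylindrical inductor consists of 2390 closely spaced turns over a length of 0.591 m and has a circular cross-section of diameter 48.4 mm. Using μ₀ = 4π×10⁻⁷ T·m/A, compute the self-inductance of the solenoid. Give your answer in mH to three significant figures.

L ≈ 22.3 mH

A = π(d/2)² = π(2.420×10^-2 m)² = 1.840×10^-3 m².
For a long solenoid, L = μ₀N²A/ℓ.
L = (4π×10⁻⁷)(2390)²(1.840×10^-3)/(0.591 m) = 2.2346×10^-2 H.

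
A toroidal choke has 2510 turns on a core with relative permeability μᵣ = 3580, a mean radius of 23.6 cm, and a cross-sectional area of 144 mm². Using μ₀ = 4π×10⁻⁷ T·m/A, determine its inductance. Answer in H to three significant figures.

For a thin toroid, L = μ₀μᵣN²A/(2πR).
L = (4π×10⁻⁷)(3580)(2510)²(1.440×10^-4) / (2π×0.236 m) = 2.752 H.

L ≈ 2.75 H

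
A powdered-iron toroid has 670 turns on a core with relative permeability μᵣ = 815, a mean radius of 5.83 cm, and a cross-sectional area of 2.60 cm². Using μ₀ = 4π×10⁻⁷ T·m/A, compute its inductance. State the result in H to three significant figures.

L ≈ 0.326 H

For a thin toroid, L = μ₀μᵣN²A/(2πR).
L = (4π×10⁻⁷)(815)(670)²(2.600×10^-4) / (2π×5.830×10^-2 m) = 0.3263 H.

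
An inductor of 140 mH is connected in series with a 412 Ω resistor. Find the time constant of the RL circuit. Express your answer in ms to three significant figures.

τ ≈ 0.340 ms

τ = L/R = (0.14 H)/(412 Ω) = 3.398×10^-4 s.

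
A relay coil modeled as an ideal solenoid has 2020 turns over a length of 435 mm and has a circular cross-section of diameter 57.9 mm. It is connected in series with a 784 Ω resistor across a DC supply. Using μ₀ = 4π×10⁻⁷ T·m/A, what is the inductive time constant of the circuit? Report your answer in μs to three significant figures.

τ ≈ 39.6 μs

A = π(d/2)² = π(2.895×10^-2 m)² = 2.633×10^-3 m².
L = μ₀N²A/ℓ = (4π×10⁻⁷)(2020)²(2.633×10^-3)/(0.435) = 3.104×10^-2 H.
τ = L/R = (3.104×10^-2)/(784) = 3.959×10^-5 s.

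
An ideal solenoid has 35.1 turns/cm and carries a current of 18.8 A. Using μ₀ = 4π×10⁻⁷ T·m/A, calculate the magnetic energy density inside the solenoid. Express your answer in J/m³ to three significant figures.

B = μ₀nI = (4π×10⁻⁷)(3.510×10^3)(18.8) = 8.292×10^-2 T.
u = B²/(2μ₀) = (8.292×10^-2)²/(2×4π×10⁻⁷) = 2.736×10^3 J/m³.

u ≈ 2740 J/m³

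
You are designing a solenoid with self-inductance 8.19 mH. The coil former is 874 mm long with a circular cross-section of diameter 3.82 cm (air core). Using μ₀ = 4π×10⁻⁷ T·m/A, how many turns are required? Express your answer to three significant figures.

N ≈ 2230 turns

A = π(d/2)² = π(1.910×10^-2 m)² = 1.146×10^-3 m².
From L = μ₀N²A/ℓ, N = √(Lℓ / (μ₀A)).
N = √[(8.190×10^-3)(0.874) / ((4π×10⁻⁷)×1.146×10^-3)] = √(4.970×10^6) ≈ 2229.4.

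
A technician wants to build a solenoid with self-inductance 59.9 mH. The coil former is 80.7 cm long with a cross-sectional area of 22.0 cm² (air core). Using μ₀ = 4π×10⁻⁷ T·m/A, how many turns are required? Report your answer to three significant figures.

N ≈ 4180 turns

A = 22.0 cm² = 2.200×10^-3 m².
From L = μ₀N²A/ℓ, N = √(Lℓ / (μ₀A)).
N = √[(5.990×10^-2)(0.807) / ((4π×10⁻⁷)×2.200×10^-3)] = √(1.749×10^7) ≈ 4181.5.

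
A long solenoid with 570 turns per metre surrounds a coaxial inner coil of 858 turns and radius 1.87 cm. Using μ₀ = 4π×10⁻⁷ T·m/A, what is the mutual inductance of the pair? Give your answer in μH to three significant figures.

The outer solenoid produces a uniform field B₁ = μ₀n₁I₁ across the inner coil,
so the flux linkage is N₂Φ = N₂B₁A₂ = μ₀n₁N₂A₂·I₁, giving M = μ₀n₁N₂A₂.
A₂ = πr² = π(1.870×10^-2 m)² = 1.099×10^-3 m².
M = (4π×10⁻⁷)(570)(858)(1.099×10^-3) = 6.752×10^-4 H.

M ≈ 675 μH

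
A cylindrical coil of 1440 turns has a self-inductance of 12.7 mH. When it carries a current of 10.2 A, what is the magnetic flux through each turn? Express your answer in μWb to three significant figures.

Φ_B ≈ 90.0 μWb

From L = NΦ_B/I, the flux per turn is Φ_B = LI/N.
Φ_B = (1.270×10^-2 H)(10.2 A)/1440 = 8.996×10^-5 Wb.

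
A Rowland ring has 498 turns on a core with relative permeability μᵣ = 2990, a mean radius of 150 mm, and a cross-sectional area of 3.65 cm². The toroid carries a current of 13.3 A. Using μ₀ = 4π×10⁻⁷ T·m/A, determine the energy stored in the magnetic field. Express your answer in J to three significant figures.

U ≈ 31.9 J

L = μ₀μᵣN²A/(2πR) = (4π×10⁻⁷)(2990)(498)²(3.650×10^-4)/(2π×0.15) = 0.3609 H.
U = ½LI² = ½(0.3609)(13.3)² = 31.92 J.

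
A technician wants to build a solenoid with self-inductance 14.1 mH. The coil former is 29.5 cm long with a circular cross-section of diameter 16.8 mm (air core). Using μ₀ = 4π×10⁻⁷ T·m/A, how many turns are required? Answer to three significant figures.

A = π(d/2)² = π(8.400×10^-3 m)² = 2.217×10^-4 m².
From L = μ₀N²A/ℓ, N = √(Lℓ / (μ₀A)).
N = √[(1.410×10^-2)(0.295) / ((4π×10⁻⁷)×2.217×10^-4)] = √(1.493×10^7) ≈ 3864.2.

N ≈ 3860 turns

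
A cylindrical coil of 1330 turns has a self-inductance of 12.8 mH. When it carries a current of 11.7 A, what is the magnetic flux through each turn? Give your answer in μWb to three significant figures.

From L = NΦ_B/I, the flux per turn is Φ_B = LI/N.
Φ_B = (1.280×10^-2 H)(11.7 A)/1330 = 1.126×10^-4 Wb.

Φ_B ≈ 113 μWb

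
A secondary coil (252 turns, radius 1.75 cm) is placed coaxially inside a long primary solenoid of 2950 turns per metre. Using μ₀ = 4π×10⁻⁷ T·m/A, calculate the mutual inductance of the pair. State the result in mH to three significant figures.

The outer solenoid produces a uniform field B₁ = μ₀n₁I₁ across the inner coil,
so the flux linkage is N₂Φ = N₂B₁A₂ = μ₀n₁N₂A₂·I₁, giving M = μ₀n₁N₂A₂.
A₂ = πr² = π(1.750×10^-2 m)² = 9.621×10^-4 m².
M = (4π×10⁻⁷)(2950)(252)(9.621×10^-4) = 8.988×10^-4 H.

M ≈ 0.899 mH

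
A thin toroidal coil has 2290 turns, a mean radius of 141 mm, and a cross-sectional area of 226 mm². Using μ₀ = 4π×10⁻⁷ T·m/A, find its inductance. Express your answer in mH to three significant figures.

L ≈ 1.68 mH

For a thin toroid, L = μ₀N²A/(2πR).
L = (4π×10⁻⁷)(2290)²(2.260×10^-4) / (2π×0.141 m) = 1.681×10^-3 H.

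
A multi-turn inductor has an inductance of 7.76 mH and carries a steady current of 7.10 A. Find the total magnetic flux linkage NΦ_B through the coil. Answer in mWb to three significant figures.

NΦ_B ≈ 55.1 mWb

From L = NΦ_B/I, the flux linkage is NΦ_B = LI.
NΦ_B = (7.760×10^-3 H)(7.10 A) = 5.510×10^-2 Wb.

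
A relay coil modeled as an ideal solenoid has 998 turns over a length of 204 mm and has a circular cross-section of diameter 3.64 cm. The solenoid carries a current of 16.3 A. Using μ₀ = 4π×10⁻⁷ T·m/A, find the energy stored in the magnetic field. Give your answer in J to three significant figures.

A = π(d/2)² = π(1.820×10^-2 m)² = 1.041×10^-3 m².
L = μ₀N²A/ℓ = (4π×10⁻⁷)(998)²(1.041×10^-3)/(0.204) = 6.3846×10^-3 H.
U = ½LI² = ½(6.3846×10^-3)(16.3)² = 0.8482 J.

U ≈ 0.848 J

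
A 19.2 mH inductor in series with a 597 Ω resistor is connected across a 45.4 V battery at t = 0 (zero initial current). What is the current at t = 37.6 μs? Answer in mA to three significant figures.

τ = L/R = 1.920×10^-2/597 = 3.216×10^-5 s; final current I_∞ = ε/R = 45.4/597 = 7.6047×10^-2 A.
I(t) = I_∞(1 − e^(−t/τ)) with t/τ = 1.169.
I = (7.6047×10^-2)(1 − e^(−1.169)) = 5.242×10^-2 A.

I ≈ 52.4 mA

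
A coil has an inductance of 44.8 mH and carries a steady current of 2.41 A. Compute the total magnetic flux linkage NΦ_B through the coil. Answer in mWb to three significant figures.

From L = NΦ_B/I, the flux linkage is NΦ_B = LI.
NΦ_B = (4.480×10^-2 H)(2.41 A) = 0.108 Wb.

NΦ_B ≈ 108 mWb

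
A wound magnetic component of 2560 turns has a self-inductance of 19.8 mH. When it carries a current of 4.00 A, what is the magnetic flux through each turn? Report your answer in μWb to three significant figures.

Φ_B ≈ 30.9 μWb

From L = NΦ_B/I, the flux per turn is Φ_B = LI/N.
Φ_B = (1.980×10^-2 H)(4.00 A)/2560 = 3.094×10^-5 Wb.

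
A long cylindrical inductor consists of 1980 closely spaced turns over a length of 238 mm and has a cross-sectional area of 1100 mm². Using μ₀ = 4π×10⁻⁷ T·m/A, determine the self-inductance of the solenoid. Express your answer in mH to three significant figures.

L ≈ 22.8 mH

A = 1100 mm² = 1.100×10^-3 m².
For a long solenoid, L = μ₀N²A/ℓ.
L = (4π×10⁻⁷)(1980)²(1.100×10^-3)/(0.238 m) = 2.277×10^-2 H.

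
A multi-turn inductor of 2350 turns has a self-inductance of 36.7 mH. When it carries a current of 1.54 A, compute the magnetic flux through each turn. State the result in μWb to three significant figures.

From L = NΦ_B/I, the flux per turn is Φ_B = LI/N.
Φ_B = (3.670×10^-2 H)(1.54 A)/2350 = 2.405×10^-5 Wb.

Φ_B ≈ 24.1 μWb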